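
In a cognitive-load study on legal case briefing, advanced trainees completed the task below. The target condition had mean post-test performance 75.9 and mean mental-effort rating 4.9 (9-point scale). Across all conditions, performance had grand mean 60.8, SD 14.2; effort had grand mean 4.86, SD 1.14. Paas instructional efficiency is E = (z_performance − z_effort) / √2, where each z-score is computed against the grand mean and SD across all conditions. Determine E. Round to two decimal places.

z_performance = (75.9 − 60.8) / 14.2 = 15.1000 / 14.2 = 1.0634.
z_effort = (4.9 − 4.86) / 1.14 = 0.0400 / 1.14 = 0.0351.
z_P − z_E = 1.0634 − 0.0351 = 1.0283.
E = 1.0283 / √2 = 1.0283 / 1.41421 = 0.7271 ≈ 0.73.

0.73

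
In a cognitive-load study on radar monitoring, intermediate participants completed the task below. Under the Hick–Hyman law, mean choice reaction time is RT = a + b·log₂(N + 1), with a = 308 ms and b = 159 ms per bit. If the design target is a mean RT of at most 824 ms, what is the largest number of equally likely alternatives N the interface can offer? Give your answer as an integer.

Set 308 + 159·log₂(N + 1) ≤ 824.
log₂(N + 1) ≤ (824 − 308) / 159 = 3.2453.
N + 1 ≤ 2^3.2453 = 9.4827.
N ≤ 8.4827, so the largest integer N is 8.

8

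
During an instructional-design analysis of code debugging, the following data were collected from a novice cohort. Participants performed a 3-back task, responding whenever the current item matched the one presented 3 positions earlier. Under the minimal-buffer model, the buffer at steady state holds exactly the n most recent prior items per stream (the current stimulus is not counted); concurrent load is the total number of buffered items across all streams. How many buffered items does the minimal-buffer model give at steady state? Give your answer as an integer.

The buffer holds the 3 most recent prior items.
Steady-state concurrent load = 3 items.

3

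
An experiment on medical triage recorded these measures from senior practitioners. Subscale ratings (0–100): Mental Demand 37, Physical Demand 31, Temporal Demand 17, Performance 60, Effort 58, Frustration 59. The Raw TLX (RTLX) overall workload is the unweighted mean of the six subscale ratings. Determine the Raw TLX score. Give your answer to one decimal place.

43.7

Sum of ratings = 37 + 31 + 17 + 60 + 58 + 59 = 262.
RTLX = 262 / 6 = 43.6667 ≈ 43.7.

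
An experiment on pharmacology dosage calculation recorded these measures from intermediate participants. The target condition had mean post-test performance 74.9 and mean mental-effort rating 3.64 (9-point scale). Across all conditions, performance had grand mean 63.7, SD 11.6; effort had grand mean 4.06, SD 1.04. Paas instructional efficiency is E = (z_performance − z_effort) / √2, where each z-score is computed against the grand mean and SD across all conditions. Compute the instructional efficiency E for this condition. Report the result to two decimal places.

0.97

z_performance = (74.9 − 63.7) / 11.6 = 11.2000 / 11.6 = 0.9655.
z_effort = (3.64 − 4.06) / 1.04 = -0.4200 / 1.04 = -0.4038.
z_P − z_E = 0.9655 − (-0.4038) = 1.3693.
E = 1.3693 / √2 = 1.3693 / 1.41421 = 0.9682 ≈ 0.97.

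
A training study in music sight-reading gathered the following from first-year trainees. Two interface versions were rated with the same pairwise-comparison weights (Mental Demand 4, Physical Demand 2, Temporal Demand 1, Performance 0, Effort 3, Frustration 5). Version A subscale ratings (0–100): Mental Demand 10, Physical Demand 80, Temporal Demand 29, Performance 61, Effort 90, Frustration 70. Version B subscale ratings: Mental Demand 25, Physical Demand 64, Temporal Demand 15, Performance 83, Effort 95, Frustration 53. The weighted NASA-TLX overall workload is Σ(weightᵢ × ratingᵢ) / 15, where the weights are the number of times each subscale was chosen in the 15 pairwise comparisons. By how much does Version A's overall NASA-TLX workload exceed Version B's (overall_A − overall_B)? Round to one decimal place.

3.7

Version A weighted sum = 4·10 + 2·80 + 1·29 + 0·61 + 3·90 + 5·70 = 40 + 160 + 29 + 0 + 270 + 350 = 849; overall_A = 849/15 = 56.6000.
Version B weighted sum = 4·25 + 2·64 + 1·15 + 0·83 + 3·95 + 5·53 = 100 + 128 + 15 + 0 + 285 + 265 = 793; overall_B = 793/15 = 52.8667.
Difference = 56.6000 − 52.8667 = 3.7333 ≈ 3.7.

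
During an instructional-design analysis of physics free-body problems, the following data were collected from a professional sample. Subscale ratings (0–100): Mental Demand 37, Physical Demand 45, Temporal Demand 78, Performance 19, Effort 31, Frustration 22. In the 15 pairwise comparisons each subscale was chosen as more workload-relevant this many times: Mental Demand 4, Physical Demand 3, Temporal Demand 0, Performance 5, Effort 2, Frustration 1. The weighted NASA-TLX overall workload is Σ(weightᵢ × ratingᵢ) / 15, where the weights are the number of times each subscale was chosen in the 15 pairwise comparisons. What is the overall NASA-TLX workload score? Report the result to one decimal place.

The tallies are the weights (they sum to 15).
Weighted sum = 4·37 + 3·45 + 0·78 + 5·19 + 2·31 + 1·22
            = 148 + 135 + 0 + 95 + 62 + 22 = 462.
Overall workload = 462 / 15 = 30.8000 ≈ 30.8.

30.8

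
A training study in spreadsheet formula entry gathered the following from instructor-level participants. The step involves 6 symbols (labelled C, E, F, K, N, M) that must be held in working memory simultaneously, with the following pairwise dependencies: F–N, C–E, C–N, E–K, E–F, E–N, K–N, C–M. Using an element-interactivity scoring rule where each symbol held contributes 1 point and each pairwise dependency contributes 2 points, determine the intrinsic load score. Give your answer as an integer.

22

Count of symbols held simultaneously: 6.
Count of pairwise dependencies listed: 8.
Element contribution: 6 × 1 = 6.
Interaction contribution: 8 × 2 = 16.
Intrinsic load = 6 + 16 = 22.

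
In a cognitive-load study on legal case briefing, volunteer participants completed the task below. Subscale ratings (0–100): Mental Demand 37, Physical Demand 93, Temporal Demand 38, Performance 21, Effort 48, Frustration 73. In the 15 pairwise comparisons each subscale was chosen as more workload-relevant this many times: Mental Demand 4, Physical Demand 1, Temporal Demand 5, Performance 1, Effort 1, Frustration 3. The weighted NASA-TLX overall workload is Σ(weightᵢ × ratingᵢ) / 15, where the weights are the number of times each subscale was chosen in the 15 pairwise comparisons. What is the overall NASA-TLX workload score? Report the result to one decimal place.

47.9

The tallies are the weights (they sum to 15).
Weighted sum = 4·37 + 1·93 + 5·38 + 1·21 + 1·48 + 3·73
            = 148 + 93 + 190 + 21 + 48 + 219 = 719.
Overall workload = 719 / 15 = 47.9333 ≈ 47.9.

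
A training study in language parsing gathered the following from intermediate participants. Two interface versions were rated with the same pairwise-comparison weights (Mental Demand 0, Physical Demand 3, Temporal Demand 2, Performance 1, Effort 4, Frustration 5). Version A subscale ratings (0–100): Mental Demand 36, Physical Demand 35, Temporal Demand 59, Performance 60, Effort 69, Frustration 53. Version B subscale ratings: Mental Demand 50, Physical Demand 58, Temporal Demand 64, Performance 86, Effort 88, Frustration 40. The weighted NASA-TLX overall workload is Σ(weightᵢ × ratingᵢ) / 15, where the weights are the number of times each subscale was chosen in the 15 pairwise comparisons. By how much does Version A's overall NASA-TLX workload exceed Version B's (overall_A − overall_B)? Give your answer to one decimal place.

Version A weighted sum = 0·36 + 3·35 + 2·59 + 1·60 + 4·69 + 5·53 = 0 + 105 + 118 + 60 + 276 + 265 = 824; overall_A = 824/15 = 54.9333.
Version B weighted sum = 0·50 + 3·58 + 2·64 + 1·86 + 4·88 + 5·40 = 0 + 174 + 128 + 86 + 352 + 200 = 940; overall_B = 940/15 = 62.6667.
Difference = 54.9333 − 62.6667 = -7.7334 ≈ -7.7.

-7.7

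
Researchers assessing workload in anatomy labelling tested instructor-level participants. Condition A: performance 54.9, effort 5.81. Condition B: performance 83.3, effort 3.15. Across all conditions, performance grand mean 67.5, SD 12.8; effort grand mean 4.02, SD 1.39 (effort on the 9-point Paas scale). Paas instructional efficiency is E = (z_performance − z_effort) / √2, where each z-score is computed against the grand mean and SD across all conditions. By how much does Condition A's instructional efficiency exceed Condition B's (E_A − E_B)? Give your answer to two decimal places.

-2.92

Condition A: z_P = (54.9 − 67.5)/12.8 = -0.9844; z_E = (5.81 − 4.02)/1.39 = 1.2878; E_A = (-0.9844 − 1.2878)/√2 = -1.6067.
Condition B: z_P = (83.3 − 67.5)/12.8 = 1.2344; z_E = (3.15 − 4.02)/1.39 = -0.6259; E_B = (1.2344 − (-0.6259))/√2 = 1.3154.
E_A − E_B = -1.6067 − 1.3154 = -2.9221 ≈ -2.92.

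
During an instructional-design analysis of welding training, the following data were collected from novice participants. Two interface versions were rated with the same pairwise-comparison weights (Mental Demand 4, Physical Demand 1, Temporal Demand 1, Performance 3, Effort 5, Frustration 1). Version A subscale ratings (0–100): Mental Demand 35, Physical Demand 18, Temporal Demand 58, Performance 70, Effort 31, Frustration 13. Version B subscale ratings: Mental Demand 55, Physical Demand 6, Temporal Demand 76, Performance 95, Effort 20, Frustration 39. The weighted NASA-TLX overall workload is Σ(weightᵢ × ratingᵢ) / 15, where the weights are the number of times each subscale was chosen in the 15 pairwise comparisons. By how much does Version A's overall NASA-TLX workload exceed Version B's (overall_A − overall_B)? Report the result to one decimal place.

Version A weighted sum = 4·35 + 1·18 + 1·58 + 3·70 + 5·31 + 1·13 = 140 + 18 + 58 + 210 + 155 + 13 = 594; overall_A = 594/15 = 39.6000.
Version B weighted sum = 4·55 + 1·6 + 1·76 + 3·95 + 5·20 + 1·39 = 220 + 6 + 76 + 285 + 100 + 39 = 726; overall_B = 726/15 = 48.4000.
Difference = 39.6000 − 48.4000 = -8.8000 ≈ -8.8.

-8.8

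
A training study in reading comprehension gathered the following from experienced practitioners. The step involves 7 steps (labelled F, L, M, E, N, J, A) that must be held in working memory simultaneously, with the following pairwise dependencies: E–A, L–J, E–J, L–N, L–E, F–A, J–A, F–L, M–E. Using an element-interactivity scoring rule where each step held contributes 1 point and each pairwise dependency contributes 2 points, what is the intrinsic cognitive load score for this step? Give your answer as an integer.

Count of steps held simultaneously: 7.
Count of pairwise dependencies listed: 9.
Element contribution: 7 × 1 = 7.
Interaction contribution: 9 × 2 = 18.
Intrinsic load = 7 + 18 = 25.

25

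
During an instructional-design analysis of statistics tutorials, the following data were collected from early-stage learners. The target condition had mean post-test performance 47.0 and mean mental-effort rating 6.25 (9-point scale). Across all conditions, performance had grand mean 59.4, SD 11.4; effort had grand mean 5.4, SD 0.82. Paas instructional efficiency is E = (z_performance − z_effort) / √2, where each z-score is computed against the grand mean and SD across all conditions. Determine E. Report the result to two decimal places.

-1.50

z_performance = (47.0 − 59.4) / 11.4 = -12.4000 / 11.4 = -1.0877.
z_effort = (6.25 − 5.4) / 0.82 = 0.8500 / 0.82 = 1.0366.
z_P − z_E = -1.0877 − 1.0366 = -2.1243.
E = -2.1243 / √2 = -2.1243 / 1.41421 = -1.5021 ≈ -1.50.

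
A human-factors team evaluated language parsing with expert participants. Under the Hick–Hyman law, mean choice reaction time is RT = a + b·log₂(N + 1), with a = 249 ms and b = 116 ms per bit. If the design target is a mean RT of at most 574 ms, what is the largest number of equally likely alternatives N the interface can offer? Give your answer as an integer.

Set 249 + 116·log₂(N + 1) ≤ 574.
log₂(N + 1) ≤ (574 − 249) / 116 = 2.8017.
N + 1 ≤ 2^2.8017 = 6.9726.
N ≤ 5.9726, so the largest integer N is 5.

5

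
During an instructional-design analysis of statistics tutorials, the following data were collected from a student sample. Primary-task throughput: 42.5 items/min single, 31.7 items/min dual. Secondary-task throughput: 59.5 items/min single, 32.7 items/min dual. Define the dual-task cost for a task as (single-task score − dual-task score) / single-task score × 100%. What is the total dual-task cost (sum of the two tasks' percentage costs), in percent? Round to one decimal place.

70.5

Primary cost = (42.5 − 31.7) / 42.5 × 100% = 25.4118%.
Secondary cost = (59.5 − 32.7) / 59.5 × 100% = 45.0420%.
Total = 25.4118% + 45.0420% = 70.4538% ≈ 70.5%.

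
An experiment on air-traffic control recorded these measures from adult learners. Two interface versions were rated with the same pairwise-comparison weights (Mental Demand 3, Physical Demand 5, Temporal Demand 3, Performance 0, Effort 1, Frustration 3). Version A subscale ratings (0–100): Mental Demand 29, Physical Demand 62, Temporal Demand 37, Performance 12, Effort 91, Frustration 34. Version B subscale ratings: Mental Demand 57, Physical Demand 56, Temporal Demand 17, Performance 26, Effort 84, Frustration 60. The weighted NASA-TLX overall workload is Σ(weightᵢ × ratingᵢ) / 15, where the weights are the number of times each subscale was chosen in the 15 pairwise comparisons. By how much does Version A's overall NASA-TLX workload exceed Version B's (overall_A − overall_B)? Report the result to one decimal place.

Version A weighted sum = 3·29 + 5·62 + 3·37 + 0·12 + 1·91 + 3·34 = 87 + 310 + 111 + 0 + 91 + 102 = 701; overall_A = 701/15 = 46.7333.
Version B weighted sum = 3·57 + 5·56 + 3·17 + 0·26 + 1·84 + 3·60 = 171 + 280 + 51 + 0 + 84 + 180 = 766; overall_B = 766/15 = 51.0667.
Difference = 46.7333 − 51.0667 = -4.3334 ≈ -4.3.

-4.3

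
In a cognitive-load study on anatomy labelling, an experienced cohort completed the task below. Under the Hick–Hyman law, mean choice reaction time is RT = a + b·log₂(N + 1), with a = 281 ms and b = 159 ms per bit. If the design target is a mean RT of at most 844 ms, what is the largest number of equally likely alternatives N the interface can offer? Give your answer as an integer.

Set 281 + 159·log₂(N + 1) ≤ 844.
log₂(N + 1) ≤ (844 − 281) / 159 = 3.5409.
N + 1 ≤ 2^3.5409 = 11.6390.
N ≤ 10.6390, so the largest integer N is 10.

10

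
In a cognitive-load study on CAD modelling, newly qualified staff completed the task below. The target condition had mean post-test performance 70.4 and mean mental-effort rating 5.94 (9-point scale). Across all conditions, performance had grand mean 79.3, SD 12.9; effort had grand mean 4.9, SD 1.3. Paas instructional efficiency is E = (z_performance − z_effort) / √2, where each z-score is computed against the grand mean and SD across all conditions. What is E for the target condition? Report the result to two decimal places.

z_performance = (70.4 − 79.3) / 12.9 = -8.9000 / 12.9 = -0.6899.
z_effort = (5.94 − 4.9) / 1.3 = 1.0400 / 1.3 = 0.8000.
z_P − z_E = -0.6899 − 0.8000 = -1.4899.
E = -1.4899 / √2 = -1.4899 / 1.41421 = -1.0535 ≈ -1.05.

-1.05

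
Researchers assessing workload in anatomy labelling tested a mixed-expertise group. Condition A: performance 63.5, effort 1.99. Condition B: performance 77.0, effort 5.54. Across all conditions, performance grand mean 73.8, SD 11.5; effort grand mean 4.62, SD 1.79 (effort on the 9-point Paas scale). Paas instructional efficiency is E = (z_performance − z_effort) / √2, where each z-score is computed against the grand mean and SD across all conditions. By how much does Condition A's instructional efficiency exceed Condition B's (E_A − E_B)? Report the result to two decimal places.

Condition A: z_P = (63.5 − 73.8)/11.5 = -0.8957; z_E = (1.99 − 4.62)/1.79 = -1.4693; E_A = (-0.8957 − (-1.4693))/√2 = 0.4056.
Condition B: z_P = (77.0 − 73.8)/11.5 = 0.2783; z_E = (5.54 − 4.62)/1.79 = 0.5140; E_B = (0.2783 − 0.5140)/√2 = -0.1667.
E_A − E_B = 0.4056 − (-0.1667) = 0.5723 ≈ 0.57.

0.57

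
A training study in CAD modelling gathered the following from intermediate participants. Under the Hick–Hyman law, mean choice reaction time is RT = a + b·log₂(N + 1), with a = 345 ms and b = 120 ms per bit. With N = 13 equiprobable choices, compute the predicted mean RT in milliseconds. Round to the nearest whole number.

log₂(13 + 1) = log₂(14) = 3.8074.
RT = 345 + 120 × 3.8074 = 345 + 456.8880 = 801.8880 ms.
≈ 802 ms.

802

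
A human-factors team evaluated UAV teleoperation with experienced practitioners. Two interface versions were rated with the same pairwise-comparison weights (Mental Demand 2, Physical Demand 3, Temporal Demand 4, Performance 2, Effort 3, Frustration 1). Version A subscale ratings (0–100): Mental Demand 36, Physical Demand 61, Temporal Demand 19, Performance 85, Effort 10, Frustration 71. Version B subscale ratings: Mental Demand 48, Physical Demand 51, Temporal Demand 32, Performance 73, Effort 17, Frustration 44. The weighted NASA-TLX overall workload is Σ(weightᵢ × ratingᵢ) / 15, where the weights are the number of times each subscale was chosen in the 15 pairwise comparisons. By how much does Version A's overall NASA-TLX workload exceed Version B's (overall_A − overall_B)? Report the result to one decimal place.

Version A weighted sum = 2·36 + 3·61 + 4·19 + 2·85 + 3·10 + 1·71 = 72 + 183 + 76 + 170 + 30 + 71 = 602; overall_A = 602/15 = 40.1333.
Version B weighted sum = 2·48 + 3·51 + 4·32 + 2·73 + 3·17 + 1·44 = 96 + 153 + 128 + 146 + 51 + 44 = 618; overall_B = 618/15 = 41.2000.
Difference = 40.1333 − 41.2000 = -1.0667 ≈ -1.1.

-1.1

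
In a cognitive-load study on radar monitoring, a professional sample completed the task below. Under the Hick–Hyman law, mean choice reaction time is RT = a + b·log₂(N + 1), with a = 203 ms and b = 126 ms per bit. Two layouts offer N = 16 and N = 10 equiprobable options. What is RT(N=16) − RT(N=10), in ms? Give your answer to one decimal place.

RT(16) = 203 + 126·log₂(17) = 203 + 126·4.0875 = 718.0250 ms.
RT(10) = 203 + 126·log₂(11) = 203 + 126·3.4594 = 638.8844 ms.
Difference = 718.0250 − 638.8844 = 79.1406 ≈ 79.1 ms.

79.1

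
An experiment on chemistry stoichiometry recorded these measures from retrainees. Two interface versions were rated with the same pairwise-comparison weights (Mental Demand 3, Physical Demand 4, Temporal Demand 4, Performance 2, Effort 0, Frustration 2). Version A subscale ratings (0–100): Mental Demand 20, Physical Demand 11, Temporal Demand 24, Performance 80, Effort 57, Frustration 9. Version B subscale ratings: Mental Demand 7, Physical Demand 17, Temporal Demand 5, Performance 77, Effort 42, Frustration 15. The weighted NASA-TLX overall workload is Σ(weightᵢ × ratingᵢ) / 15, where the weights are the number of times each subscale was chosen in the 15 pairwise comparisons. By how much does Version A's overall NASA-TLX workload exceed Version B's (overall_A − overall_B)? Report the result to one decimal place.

5.7

Version A weighted sum = 3·20 + 4·11 + 4·24 + 2·80 + 0·57 + 2·9 = 60 + 44 + 96 + 160 + 0 + 18 = 378; overall_A = 378/15 = 25.2000.
Version B weighted sum = 3·7 + 4·17 + 4·5 + 2·77 + 0·42 + 2·15 = 21 + 68 + 20 + 154 + 0 + 30 = 293; overall_B = 293/15 = 19.5333.
Difference = 25.2000 − 19.5333 = 5.6667 ≈ 5.7.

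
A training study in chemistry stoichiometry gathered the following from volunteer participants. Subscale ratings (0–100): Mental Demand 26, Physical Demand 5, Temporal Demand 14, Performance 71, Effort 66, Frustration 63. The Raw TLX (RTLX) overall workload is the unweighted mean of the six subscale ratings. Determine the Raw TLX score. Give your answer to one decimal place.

40.8

Sum of ratings = 26 + 5 + 14 + 71 + 66 + 63 = 245.
RTLX = 245 / 6 = 40.8333 ≈ 40.8.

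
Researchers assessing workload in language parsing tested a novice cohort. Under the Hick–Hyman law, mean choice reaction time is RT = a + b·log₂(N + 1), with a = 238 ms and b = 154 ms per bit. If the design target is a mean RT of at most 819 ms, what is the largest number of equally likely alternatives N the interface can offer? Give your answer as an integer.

12

Set 238 + 154·log₂(N + 1) ≤ 819.
log₂(N + 1) ≤ (819 − 238) / 154 = 3.7727.
N + 1 ≤ 2^3.7727 = 13.6677.
N ≤ 12.6677, so the largest integer N is 12.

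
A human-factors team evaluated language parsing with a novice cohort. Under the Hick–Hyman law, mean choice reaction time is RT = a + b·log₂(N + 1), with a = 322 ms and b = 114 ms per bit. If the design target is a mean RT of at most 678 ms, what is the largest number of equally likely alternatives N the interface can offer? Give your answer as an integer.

7

Set 322 + 114·log₂(N + 1) ≤ 678.
log₂(N + 1) ≤ (678 − 322) / 114 = 3.1228.
N + 1 ≤ 2^3.1228 = 8.7108.
N ≤ 7.7108, so the largest integer N is 7.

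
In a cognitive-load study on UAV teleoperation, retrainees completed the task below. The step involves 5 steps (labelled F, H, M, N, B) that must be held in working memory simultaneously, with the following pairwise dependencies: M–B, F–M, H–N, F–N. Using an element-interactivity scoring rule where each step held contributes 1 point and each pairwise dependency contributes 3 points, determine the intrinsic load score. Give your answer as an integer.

17

Count of steps held simultaneously: 5.
Count of pairwise dependencies listed: 4.
Element contribution: 5 × 1 = 5.
Interaction contribution: 4 × 3 = 12.
Intrinsic load = 5 + 12 = 17.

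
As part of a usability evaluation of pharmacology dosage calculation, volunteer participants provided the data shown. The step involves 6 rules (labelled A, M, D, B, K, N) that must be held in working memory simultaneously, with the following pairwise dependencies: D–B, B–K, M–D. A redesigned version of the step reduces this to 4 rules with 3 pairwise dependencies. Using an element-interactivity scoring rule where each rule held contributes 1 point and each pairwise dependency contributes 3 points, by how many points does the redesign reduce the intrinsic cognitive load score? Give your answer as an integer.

2

Original: 6 × 1 + 3 × 3 = 6 + 9 = 15.
Redesigned: 4 × 1 + 3 × 3 = 4 + 9 = 13.
Reduction = 15 − 13 = 2.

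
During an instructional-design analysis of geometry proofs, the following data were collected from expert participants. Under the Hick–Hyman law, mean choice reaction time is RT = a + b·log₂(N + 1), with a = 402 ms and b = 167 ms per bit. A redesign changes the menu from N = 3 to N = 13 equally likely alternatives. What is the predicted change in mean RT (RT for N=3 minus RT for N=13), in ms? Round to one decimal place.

RT(3) = 402 + 167·log₂(4) = 402 + 167·2.0000 = 736.0000 ms.
RT(13) = 402 + 167·log₂(14) = 402 + 167·3.8074 = 1037.8358 ms.
Difference = 736.0000 − 1037.8358 = -301.8358 ≈ -301.8 ms.

-301.8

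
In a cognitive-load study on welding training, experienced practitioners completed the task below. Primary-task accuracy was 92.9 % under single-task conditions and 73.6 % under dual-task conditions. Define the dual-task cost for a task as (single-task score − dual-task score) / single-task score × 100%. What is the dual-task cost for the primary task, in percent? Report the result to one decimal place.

20.8

Cost = (92.9 − 73.6) / 92.9 × 100%
     = 19.3000 / 92.9 × 100% = 20.7750%.
≈ 20.8%.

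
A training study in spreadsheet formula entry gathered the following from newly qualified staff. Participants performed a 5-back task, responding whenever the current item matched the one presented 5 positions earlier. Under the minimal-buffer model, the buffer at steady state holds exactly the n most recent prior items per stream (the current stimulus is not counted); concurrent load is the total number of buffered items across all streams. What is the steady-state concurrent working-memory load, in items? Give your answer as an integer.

5

The buffer holds the 5 most recent prior items.
Steady-state concurrent load = 5 items.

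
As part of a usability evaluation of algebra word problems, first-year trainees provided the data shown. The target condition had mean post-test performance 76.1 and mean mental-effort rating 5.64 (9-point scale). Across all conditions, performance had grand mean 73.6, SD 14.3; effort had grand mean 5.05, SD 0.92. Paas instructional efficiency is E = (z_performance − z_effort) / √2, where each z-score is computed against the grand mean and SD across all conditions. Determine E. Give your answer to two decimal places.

-0.33

z_performance = (76.1 − 73.6) / 14.3 = 2.5000 / 14.3 = 0.1748.
z_effort = (5.64 − 5.05) / 0.92 = 0.5900 / 0.92 = 0.6413.
z_P − z_E = 0.1748 − 0.6413 = -0.4665.
E = -0.4665 / √2 = -0.4665 / 1.41421 = -0.3299 ≈ -0.33.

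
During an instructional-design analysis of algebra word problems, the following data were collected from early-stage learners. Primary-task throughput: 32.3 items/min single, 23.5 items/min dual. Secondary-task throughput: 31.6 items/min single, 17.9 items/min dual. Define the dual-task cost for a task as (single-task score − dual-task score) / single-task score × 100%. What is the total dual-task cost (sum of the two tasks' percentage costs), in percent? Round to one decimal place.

70.6

Primary cost = (32.3 − 23.5) / 32.3 × 100% = 27.2446%.
Secondary cost = (31.6 − 17.9) / 31.6 × 100% = 43.3544%.
Total = 27.2446% + 43.3544% = 70.5990% ≈ 70.6%.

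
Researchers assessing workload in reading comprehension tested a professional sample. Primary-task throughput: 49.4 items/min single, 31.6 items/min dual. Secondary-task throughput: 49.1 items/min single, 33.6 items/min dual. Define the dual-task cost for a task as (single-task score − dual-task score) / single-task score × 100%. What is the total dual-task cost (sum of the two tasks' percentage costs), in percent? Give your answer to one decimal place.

Primary cost = (49.4 − 31.6) / 49.4 × 100% = 36.0324%.
Secondary cost = (49.1 − 33.6) / 49.1 × 100% = 31.5682%.
Total = 36.0324% + 31.5682% = 67.6006% ≈ 67.6%.

67.6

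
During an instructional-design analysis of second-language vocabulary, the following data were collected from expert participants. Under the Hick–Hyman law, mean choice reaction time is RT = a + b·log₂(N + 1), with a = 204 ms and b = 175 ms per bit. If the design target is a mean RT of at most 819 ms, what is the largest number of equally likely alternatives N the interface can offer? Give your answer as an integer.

10

Set 204 + 175·log₂(N + 1) ≤ 819.
log₂(N + 1) ≤ (819 − 204) / 175 = 3.5143.
N + 1 ≤ 2^3.5143 = 11.4264.
N ≤ 10.4264, so the largest integer N is 10.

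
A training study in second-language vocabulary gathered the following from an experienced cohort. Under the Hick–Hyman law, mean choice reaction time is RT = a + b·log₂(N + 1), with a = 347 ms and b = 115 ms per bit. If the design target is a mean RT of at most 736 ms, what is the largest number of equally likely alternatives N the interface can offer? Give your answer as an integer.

9

Set 347 + 115·log₂(N + 1) ≤ 736.
log₂(N + 1) ≤ (736 − 347) / 115 = 3.3826.
N + 1 ≤ 2^3.3826 = 10.4295.
N ≤ 9.4295, so the largest integer N is 9.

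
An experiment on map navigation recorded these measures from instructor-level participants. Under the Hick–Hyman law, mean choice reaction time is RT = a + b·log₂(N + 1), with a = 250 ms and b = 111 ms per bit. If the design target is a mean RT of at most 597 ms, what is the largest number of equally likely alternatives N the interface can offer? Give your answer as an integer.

7

Set 250 + 111·log₂(N + 1) ≤ 597.
log₂(N + 1) ≤ (597 − 250) / 111 = 3.1261.
N + 1 ≤ 2^3.1261 = 8.7307.
N ≤ 7.7307, so the largest integer N is 7.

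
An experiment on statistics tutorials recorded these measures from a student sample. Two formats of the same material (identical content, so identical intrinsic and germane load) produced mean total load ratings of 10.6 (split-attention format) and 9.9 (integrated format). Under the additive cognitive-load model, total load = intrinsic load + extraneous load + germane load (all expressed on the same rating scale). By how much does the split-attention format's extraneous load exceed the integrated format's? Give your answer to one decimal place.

0.7

Intrinsic and germane load are equal across formats, so the difference in total load equals the difference in extraneous load.
Extraneous-load difference = 10.6 − 9.9 = 0.7.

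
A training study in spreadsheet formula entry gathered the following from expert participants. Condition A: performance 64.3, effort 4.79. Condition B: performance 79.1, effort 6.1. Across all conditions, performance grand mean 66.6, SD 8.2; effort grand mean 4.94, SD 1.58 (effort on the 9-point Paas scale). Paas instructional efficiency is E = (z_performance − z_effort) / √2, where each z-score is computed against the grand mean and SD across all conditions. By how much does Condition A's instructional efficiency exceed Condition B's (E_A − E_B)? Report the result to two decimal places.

Condition A: z_P = (64.3 − 66.6)/8.2 = -0.2805; z_E = (4.79 − 4.94)/1.58 = -0.0949; E_A = (-0.2805 − (-0.0949))/√2 = -0.1312.
Condition B: z_P = (79.1 − 66.6)/8.2 = 1.5244; z_E = (6.1 − 4.94)/1.58 = 0.7342; E_B = (1.5244 − 0.7342)/√2 = 0.5588.
E_A − E_B = -0.1312 − 0.5588 = -0.6900 ≈ -0.69.

-0.69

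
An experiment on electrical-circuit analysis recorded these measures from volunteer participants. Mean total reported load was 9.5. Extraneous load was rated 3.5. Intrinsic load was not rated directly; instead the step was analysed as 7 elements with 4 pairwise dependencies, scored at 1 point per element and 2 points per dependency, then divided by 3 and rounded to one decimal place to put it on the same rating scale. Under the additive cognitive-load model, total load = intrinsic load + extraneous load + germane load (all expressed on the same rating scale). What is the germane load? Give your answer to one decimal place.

1.0

Intrinsic (element-interactivity): (7 × 1 + 4 × 2) / 3 = 15 / 3 = 5.0000 → 5.0.
germane load = total − intrinsic − extraneous
             = 9.5 − 5.0 − 3.5 = 1.0.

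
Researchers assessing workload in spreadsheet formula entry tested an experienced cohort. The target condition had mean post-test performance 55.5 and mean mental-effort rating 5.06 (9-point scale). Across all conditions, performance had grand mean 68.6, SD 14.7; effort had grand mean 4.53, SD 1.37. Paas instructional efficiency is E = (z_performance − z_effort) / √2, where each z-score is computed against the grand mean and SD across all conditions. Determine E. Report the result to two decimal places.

-0.90

z_performance = (55.5 − 68.6) / 14.7 = -13.1000 / 14.7 = -0.8912.
z_effort = (5.06 − 4.53) / 1.37 = 0.5300 / 1.37 = 0.3869.
z_P − z_E = -0.8912 − 0.3869 = -1.2781.
E = -1.2781 / √2 = -1.2781 / 1.41421 = -0.9038 ≈ -0.90.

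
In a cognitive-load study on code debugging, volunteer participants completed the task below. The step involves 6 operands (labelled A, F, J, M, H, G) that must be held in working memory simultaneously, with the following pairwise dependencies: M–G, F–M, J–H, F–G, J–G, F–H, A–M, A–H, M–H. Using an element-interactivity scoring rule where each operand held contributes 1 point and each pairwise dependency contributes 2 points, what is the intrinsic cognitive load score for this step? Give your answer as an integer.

Count of operands held simultaneously: 6.
Count of pairwise dependencies listed: 9.
Element contribution: 6 × 1 = 6.
Interaction contribution: 9 × 2 = 18.
Intrinsic load = 6 + 18 = 24.

24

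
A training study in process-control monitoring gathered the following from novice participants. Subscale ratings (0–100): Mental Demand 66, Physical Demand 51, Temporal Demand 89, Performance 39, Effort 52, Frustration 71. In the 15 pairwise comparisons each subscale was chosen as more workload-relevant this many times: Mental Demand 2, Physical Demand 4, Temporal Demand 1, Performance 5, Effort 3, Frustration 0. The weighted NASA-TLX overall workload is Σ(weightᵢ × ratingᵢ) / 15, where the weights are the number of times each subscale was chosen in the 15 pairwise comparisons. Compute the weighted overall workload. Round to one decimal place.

The tallies are the weights (they sum to 15).
Weighted sum = 2·66 + 4·51 + 1·89 + 5·39 + 3·52 + 0·71
            = 132 + 204 + 89 + 195 + 156 + 0 = 776.
Overall workload = 776 / 15 = 51.7333 ≈ 51.7.

51.7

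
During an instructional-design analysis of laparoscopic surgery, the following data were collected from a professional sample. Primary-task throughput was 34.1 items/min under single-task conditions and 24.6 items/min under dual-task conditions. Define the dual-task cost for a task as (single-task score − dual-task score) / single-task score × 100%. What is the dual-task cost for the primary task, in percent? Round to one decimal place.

27.9

Cost = (34.1 − 24.6) / 34.1 × 100%
     = 9.5000 / 34.1 × 100% = 27.8592%.
≈ 27.9%.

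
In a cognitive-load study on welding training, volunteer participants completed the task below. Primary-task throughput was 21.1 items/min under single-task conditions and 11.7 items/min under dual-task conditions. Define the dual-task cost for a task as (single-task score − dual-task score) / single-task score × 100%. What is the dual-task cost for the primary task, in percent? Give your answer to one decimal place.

Cost = (21.1 − 11.7) / 21.1 × 100%
     = 9.4000 / 21.1 × 100% = 44.5498%.
≈ 44.5%.

44.5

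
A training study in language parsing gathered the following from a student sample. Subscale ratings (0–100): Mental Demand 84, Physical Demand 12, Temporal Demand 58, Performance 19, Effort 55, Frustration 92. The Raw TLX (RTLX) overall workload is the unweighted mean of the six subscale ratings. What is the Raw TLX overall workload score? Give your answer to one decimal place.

53.3

Sum of ratings = 84 + 12 + 58 + 19 + 55 + 92 = 320.
RTLX = 320 / 6 = 53.3333 ≈ 53.3.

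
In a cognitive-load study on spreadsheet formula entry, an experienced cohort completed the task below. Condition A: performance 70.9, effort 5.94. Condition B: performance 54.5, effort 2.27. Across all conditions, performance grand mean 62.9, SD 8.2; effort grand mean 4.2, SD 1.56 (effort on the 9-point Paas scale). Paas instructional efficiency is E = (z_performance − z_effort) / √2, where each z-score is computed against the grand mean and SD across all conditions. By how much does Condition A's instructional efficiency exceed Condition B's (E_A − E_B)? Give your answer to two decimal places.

Condition A: z_P = (70.9 − 62.9)/8.2 = 0.9756; z_E = (5.94 − 4.2)/1.56 = 1.1154; E_A = (0.9756 − 1.1154)/√2 = -0.0989.
Condition B: z_P = (54.5 − 62.9)/8.2 = -1.0244; z_E = (2.27 − 4.2)/1.56 = -1.2372; E_B = (-1.0244 − (-1.2372))/√2 = 0.1505.
E_A − E_B = -0.0989 − 0.1505 = -0.2494 ≈ -0.25.

-0.25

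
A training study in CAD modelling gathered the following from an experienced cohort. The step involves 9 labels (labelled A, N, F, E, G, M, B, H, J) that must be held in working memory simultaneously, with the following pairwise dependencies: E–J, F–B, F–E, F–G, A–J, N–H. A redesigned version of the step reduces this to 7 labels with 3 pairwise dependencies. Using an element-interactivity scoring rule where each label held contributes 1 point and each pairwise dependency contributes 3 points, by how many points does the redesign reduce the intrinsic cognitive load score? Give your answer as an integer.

11

Original: 9 × 1 + 6 × 3 = 9 + 18 = 27.
Redesigned: 7 × 1 + 3 × 3 = 7 + 9 = 16.
Reduction = 27 − 16 = 11.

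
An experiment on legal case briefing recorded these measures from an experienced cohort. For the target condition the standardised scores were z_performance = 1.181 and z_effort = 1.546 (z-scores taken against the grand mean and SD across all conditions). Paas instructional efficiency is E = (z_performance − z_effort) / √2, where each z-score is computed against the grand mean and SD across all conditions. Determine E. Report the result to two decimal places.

z_P − z_E = 1.181 − 1.546 = -0.3650.
E = -0.3650 / √2 = -0.3650 / 1.41421 = -0.2581 ≈ -0.26.

-0.26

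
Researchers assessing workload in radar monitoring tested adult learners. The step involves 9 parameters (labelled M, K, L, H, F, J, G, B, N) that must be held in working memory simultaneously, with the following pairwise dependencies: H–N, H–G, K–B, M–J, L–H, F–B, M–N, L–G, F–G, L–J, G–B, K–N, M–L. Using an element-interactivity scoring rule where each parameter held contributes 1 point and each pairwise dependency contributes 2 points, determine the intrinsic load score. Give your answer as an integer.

35

Count of parameters held simultaneously: 9.
Count of pairwise dependencies listed: 13.
Element contribution: 9 × 1 = 9.
Interaction contribution: 13 × 2 = 26.
Intrinsic load = 9 + 26 = 35.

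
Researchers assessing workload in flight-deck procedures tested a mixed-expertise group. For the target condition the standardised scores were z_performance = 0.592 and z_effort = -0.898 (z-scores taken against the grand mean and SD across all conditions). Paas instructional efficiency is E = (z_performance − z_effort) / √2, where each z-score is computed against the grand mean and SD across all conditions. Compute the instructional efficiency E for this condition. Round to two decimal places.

1.05

z_P − z_E = 0.592 − (-0.898) = 1.4900.
E = 1.4900 / √2 = 1.4900 / 1.41421 = 1.0536 ≈ 1.05.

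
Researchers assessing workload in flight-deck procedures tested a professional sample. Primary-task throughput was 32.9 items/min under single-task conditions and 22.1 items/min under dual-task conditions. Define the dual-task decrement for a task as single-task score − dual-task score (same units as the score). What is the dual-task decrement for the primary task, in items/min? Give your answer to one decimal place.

Decrement = 32.9 − 22.1 = 10.8000 items/min ≈ 10.8 items/min.

10.8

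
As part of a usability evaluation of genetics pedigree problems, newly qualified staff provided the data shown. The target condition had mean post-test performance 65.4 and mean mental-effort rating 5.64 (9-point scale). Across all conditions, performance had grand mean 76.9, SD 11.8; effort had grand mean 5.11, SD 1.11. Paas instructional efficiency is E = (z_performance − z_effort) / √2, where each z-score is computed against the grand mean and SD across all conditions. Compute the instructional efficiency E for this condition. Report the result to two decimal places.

z_performance = (65.4 − 76.9) / 11.8 = -11.5000 / 11.8 = -0.9746.
z_effort = (5.64 − 5.11) / 1.11 = 0.5300 / 1.11 = 0.4775.
z_P − z_E = -0.9746 − 0.4775 = -1.4521.
E = -1.4521 / √2 = -1.4521 / 1.41421 = -1.0268 ≈ -1.03.

-1.03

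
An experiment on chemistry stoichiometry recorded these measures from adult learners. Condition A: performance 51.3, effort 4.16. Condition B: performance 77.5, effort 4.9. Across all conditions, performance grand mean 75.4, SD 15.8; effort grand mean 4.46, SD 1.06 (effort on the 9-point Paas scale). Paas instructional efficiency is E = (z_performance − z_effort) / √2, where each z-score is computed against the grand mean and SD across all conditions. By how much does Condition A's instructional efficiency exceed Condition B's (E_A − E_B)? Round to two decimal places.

Condition A: z_P = (51.3 − 75.4)/15.8 = -1.5253; z_E = (4.16 − 4.46)/1.06 = -0.2830; E_A = (-1.5253 − (-0.2830))/√2 = -0.8784.
Condition B: z_P = (77.5 − 75.4)/15.8 = 0.1329; z_E = (4.9 − 4.46)/1.06 = 0.4151; E_B = (0.1329 − 0.4151)/√2 = -0.1995.
E_A − E_B = -0.8784 − (-0.1995) = -0.6789 ≈ -0.68.

-0.68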